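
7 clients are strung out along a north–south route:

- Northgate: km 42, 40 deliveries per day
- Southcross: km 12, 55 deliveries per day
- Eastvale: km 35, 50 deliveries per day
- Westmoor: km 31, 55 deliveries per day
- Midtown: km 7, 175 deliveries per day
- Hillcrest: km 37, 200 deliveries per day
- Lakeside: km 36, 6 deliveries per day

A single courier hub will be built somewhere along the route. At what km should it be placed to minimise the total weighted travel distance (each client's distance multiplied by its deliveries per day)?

x = 35

For a sum of weighted absolute distances on a line, the optimum is the weighted median (not the mean). Total weight W = 581; half-weight = 290.5.
Sort by position and accumulate weight:
  km 7 (Midtown, w=175) → cum 175
  km 12 (Southcross, w=55) → cum 230
  km 31 (Westmoor, w=55) → cum 285
  km 35 (Eastvale, w=50) → cum 335  ≥ 290.5 → median here
  km 36 (Lakeside, w=6) → cum 341
  km 37 (Hillcrest, w=200) → cum 541
  km 42 (Northgate, w=40) → cum 581
Optimal location: km 35.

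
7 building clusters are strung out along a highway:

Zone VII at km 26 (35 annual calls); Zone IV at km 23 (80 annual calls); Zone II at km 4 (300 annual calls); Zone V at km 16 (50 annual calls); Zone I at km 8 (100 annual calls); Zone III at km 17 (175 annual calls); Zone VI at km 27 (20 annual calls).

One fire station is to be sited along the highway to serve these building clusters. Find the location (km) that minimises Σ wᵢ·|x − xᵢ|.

x = 8

For a sum of weighted absolute distances on a line, the optimum is the weighted median (not the mean). Total weight W = 760; half-weight = 380.
Sort by position and accumulate weight:
  km 4 (Zone II, w=300) → cum 300
  km 8 (Zone I, w=100) → cum 400  ≥ 380 → median here
  km 16 (Zone V, w=50) → cum 450
  km 17 (Zone III, w=175) → cum 625
  km 23 (Zone IV, w=80) → cum 705
  km 26 (Zone VII, w=35) → cum 740
  km 27 (Zone VI, w=20) → cum 760
Optimal location: km 8.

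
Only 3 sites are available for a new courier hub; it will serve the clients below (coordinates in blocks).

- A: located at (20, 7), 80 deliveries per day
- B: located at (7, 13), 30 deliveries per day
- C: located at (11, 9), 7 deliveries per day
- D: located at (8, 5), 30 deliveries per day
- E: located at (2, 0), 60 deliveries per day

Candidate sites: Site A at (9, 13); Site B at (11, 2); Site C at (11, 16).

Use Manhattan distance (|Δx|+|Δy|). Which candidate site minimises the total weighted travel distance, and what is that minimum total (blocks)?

Site B, total 2459 blocks

Total weighted distance at each candidate:
  Site A (9, 13): total = 2932
  Site B (11, 2): total = 2459
  Site C (11, 16): total = 3619
Minimum is at Site B with total 2459 blocks.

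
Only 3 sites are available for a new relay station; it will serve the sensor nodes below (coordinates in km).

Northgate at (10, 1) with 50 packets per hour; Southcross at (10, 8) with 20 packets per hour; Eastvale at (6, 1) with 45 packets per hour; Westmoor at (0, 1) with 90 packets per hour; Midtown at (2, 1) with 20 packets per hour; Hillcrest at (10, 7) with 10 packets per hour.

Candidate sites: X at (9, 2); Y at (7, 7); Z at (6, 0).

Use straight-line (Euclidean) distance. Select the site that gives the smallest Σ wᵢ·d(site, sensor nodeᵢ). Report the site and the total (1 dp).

Z, total 1140.6 km

Total weighted distance at each candidate:
  X (9, 2): total = 1342.1
  Y (7, 7): total = 1688.3
  Z (6, 0): total = 1140.6
Minimum is at Z with total 1140.6 km.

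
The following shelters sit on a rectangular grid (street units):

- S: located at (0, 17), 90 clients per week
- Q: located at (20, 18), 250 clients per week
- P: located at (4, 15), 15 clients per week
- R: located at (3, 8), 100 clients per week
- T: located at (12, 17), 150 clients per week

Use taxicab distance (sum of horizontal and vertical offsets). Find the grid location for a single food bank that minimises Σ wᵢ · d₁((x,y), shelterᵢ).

Manhattan distance separates: Σwᵢ(|x−xᵢ|+|y−yᵢ|) = Σwᵢ|x−xᵢ| + Σwᵢ|y−yᵢ|, so x and y are optimised independently as 1-D weighted medians.
Total weight W = 605; half = 302.5.
x-coordinate, sorted with cumulative weight:
  x=0 (S, w=90) cum 90
  x=3 (R, w=100) cum 190
  x=4 (P, w=15) cum 205
  x=12 (T, w=150) cum 355  ← median
  x=20 (Q, w=250) cum 605
⇒ x* = 12
y-coordinate, sorted with cumulative weight:
  y=8 (R, w=100) cum 100
  y=15 (P, w=15) cum 115
  y=17 (S, w=90) cum 205
  y=17 (T, w=150) cum 355  ← median
  y=18 (Q, w=250) cum 605
⇒ y* = 17

(12, 17)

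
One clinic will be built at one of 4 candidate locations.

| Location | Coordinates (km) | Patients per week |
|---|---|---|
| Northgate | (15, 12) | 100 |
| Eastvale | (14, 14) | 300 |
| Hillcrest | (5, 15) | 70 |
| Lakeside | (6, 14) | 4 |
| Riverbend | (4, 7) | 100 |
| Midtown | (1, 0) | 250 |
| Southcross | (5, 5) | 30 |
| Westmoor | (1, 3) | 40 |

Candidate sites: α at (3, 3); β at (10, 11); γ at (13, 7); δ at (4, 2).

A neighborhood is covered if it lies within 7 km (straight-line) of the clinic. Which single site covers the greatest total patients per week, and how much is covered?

Coverage radius r = 7 km; a point is covered iff (Δx)²+(Δy)² ≤ 7² = 49.
  α (3, 3): covers {Riverbend, Midtown, Southcross, Westmoor} → 420
  β (10, 11): covers {Northgate, Eastvale, Hillcrest, Lakeside} → 474
  γ (13, 7): covers {Northgate} → 100
  δ (4, 2): covers {Riverbend, Midtown, Southcross, Westmoor} → 420
Maximum coverage at β: 474 patients per week.

β, covering 474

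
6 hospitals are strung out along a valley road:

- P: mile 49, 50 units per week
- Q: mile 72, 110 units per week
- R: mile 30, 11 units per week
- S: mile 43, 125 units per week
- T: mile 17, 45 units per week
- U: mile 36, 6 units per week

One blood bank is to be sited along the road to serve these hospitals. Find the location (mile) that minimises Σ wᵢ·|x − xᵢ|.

For a sum of weighted absolute distances on a line, the optimum is the weighted median (not the mean). Total weight W = 347; half-weight = 173.5.
Sort by position and accumulate weight:
  mile 17 (T, w=45) → cum 45
  mile 30 (R, w=11) → cum 56
  mile 36 (U, w=6) → cum 62
  mile 43 (S, w=125) → cum 187  ≥ 173.5 → median here
  mile 49 (P, w=50) → cum 237
  mile 72 (Q, w=110) → cum 347
Optimal location: mile 43.

x = 43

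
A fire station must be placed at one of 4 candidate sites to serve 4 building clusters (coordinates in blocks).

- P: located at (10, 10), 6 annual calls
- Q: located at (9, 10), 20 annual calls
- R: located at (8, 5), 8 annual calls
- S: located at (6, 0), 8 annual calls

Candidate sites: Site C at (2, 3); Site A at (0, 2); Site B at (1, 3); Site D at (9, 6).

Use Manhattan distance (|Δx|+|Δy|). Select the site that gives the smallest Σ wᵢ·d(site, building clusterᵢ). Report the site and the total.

Site D, total 198 blocks

Total weighted distance at each candidate:
  Site C (2, 3): total = 490
  Site A (0, 2): total = 600
  Site B (1, 3): total = 532
  Site D (9, 6): total = 198
Minimum is at Site D with total 198 blocks.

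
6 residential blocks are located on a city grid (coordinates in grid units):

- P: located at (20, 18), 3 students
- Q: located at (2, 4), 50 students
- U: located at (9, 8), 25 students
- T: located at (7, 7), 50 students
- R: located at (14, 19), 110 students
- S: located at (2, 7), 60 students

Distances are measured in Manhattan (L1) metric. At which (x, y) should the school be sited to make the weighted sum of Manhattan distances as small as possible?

(7, 7)

Manhattan distance separates: Σwᵢ(|x−xᵢ|+|y−yᵢ|) = Σwᵢ|x−xᵢ| + Σwᵢ|y−yᵢ|, so x and y are optimised independently as 1-D weighted medians.
Total weight W = 298; half = 149.
x-coordinate, sorted with cumulative weight:
  x=2 (Q, w=50) cum 50
  x=2 (S, w=60) cum 110
  x=7 (T, w=50) cum 160  ← median
  x=9 (U, w=25) cum 185
  x=14 (R, w=110) cum 295
  x=20 (P, w=3) cum 298
⇒ x* = 7
y-coordinate, sorted with cumulative weight:
  y=4 (Q, w=50) cum 50
  y=7 (T, w=50) cum 100
  y=7 (S, w=60) cum 160  ← median
  y=8 (U, w=25) cum 185
  y=18 (P, w=3) cum 188
  y=19 (R, w=110) cum 298
⇒ y* = 7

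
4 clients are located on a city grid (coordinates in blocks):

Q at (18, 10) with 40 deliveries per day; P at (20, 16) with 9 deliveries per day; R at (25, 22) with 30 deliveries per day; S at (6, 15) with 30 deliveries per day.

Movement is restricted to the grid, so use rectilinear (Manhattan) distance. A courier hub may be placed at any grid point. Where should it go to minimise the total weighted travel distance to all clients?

Manhattan distance separates: Σwᵢ(|x−xᵢ|+|y−yᵢ|) = Σwᵢ|x−xᵢ| + Σwᵢ|y−yᵢ|, so x and y are optimised independently as 1-D weighted medians.
Total weight W = 109; half = 54.5.
x-coordinate, sorted with cumulative weight:
  x=6 (S, w=30) cum 30
  x=18 (Q, w=40) cum 70  ← median
  x=20 (P, w=9) cum 79
  x=25 (R, w=30) cum 109
⇒ x* = 18
y-coordinate, sorted with cumulative weight:
  y=10 (Q, w=40) cum 40
  y=15 (S, w=30) cum 70  ← median
  y=16 (P, w=9) cum 79
  y=22 (R, w=30) cum 109
⇒ y* = 15

(18, 15)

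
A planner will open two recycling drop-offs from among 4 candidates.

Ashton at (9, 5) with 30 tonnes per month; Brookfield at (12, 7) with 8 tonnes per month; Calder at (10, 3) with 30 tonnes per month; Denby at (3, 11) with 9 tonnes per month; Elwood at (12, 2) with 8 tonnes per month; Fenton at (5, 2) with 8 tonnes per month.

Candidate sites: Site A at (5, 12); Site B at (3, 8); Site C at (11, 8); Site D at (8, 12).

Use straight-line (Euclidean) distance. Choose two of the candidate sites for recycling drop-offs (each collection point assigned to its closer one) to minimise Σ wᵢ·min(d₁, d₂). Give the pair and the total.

{Site B, Site C}, total 398.7

Evaluate every pair (each demand assigned to the nearer of the two):
  {Site B, Site C}: total = 398.7
  {Site A, Site C}: total = 409.1
  {Site C, Site D}: total = 434.9
  {Site B, Site D}: total = 674.3
  {Site A, Site B}: total = 685.4
  {Site A, Site D}: total = 726.2
Best pair: {Site B, Site C} with total 398.7.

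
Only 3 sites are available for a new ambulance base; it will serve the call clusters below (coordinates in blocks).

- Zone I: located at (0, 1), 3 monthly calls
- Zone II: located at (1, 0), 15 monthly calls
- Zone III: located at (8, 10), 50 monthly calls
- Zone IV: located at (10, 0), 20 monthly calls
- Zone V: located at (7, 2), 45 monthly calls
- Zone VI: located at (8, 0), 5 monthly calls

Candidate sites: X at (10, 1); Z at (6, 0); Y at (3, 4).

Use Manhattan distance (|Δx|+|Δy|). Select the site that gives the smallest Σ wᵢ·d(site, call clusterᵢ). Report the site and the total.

Z, total 921 blocks

Total weighted distance at each candidate:
  X (10, 1): total = 945
  Z (6, 0): total = 921
  Y (3, 4): total = 1193
Minimum is at Z with total 921 blocks.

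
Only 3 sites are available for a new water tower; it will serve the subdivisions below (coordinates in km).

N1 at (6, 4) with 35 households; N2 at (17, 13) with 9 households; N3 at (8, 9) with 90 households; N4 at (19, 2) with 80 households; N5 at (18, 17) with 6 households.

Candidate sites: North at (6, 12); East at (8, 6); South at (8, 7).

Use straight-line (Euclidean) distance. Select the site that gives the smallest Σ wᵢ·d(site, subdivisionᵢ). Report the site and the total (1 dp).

South, total 1455.0 km

Total weighted distance at each candidate:
  North (6, 12): total = 2094.0
  East (8, 6): total = 1497.2
  South (8, 7): total = 1455.0
Minimum is at South with total 1455.0 km.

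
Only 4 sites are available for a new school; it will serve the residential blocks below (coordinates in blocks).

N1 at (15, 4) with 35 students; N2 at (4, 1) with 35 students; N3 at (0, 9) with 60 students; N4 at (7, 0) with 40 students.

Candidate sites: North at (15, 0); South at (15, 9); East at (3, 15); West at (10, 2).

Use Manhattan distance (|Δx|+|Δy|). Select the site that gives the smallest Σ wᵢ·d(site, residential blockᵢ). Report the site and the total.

West, total 1710 blocks

Total weighted distance at each candidate:
  North (15, 0): total = 2320
  South (15, 9): total = 2420
  East (3, 15): total = 2630
  West (10, 2): total = 1710
Minimum is at West with total 1710 blocks.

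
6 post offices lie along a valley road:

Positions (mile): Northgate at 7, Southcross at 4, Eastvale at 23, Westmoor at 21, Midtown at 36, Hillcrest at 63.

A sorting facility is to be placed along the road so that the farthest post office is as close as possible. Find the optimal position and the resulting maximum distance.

The 1-center on a line is the midpoint of the two extreme points: leftmost at 4, rightmost at 63.
Optimal location = (4 + 63)/2 = 33.5; maximum distance = (63 − 4)/2 = 29.5.

location 33.5, max distance 29.5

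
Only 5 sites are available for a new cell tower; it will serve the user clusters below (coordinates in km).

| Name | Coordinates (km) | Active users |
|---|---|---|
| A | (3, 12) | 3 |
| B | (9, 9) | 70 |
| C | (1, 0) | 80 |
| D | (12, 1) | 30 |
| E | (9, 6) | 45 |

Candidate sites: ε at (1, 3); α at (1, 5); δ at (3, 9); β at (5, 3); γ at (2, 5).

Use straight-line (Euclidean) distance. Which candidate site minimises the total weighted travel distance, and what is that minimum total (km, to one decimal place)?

Total weighted distance at each candidate:
  ε (1, 3): total = 1687.5
  α (1, 5): total = 1761.9
  δ (3, 9): total = 1829.7
  β (5, 3): total = 1375.8
  γ (2, 5): total = 1634.8
Minimum is at β with total 1375.8 km.

β, total 1375.8 km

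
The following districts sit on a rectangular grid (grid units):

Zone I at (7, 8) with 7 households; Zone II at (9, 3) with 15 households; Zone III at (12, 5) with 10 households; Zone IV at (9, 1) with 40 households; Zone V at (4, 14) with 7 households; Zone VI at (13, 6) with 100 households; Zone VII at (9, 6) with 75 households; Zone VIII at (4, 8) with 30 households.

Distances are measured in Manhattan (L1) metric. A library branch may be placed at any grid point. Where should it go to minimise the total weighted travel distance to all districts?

(9, 6)

Manhattan distance separates: Σwᵢ(|x−xᵢ|+|y−yᵢ|) = Σwᵢ|x−xᵢ| + Σwᵢ|y−yᵢ|, so x and y are optimised independently as 1-D weighted medians.
Total weight W = 284; half = 142.
x-coordinate, sorted with cumulative weight:
  x=4 (Zone V, w=7) cum 7
  x=4 (Zone VIII, w=30) cum 37
  x=7 (Zone I, w=7) cum 44
  x=9 (Zone II, w=15) cum 59
  x=9 (Zone IV, w=40) cum 99
  x=9 (Zone VII, w=75) cum 174  ← median
  x=12 (Zone III, w=10) cum 184
  x=13 (Zone VI, w=100) cum 284
⇒ x* = 9
y-coordinate, sorted with cumulative weight:
  y=1 (Zone IV, w=40) cum 40
  y=3 (Zone II, w=15) cum 55
  y=5 (Zone III, w=10) cum 65
  y=6 (Zone VI, w=100) cum 165  ← median
  y=6 (Zone VII, w=75) cum 240
  y=8 (Zone I, w=7) cum 247
  y=8 (Zone VIII, w=30) cum 277
  y=14 (Zone V, w=7) cum 284
⇒ y* = 6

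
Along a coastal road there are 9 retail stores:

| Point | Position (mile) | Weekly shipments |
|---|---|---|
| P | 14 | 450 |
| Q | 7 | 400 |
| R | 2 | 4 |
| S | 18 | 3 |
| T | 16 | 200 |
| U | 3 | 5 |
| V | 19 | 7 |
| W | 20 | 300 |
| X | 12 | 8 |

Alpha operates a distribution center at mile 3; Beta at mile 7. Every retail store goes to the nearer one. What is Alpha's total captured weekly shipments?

The indifferent point is the midpoint (3+7)/2 = 5; retail stores left of it (closer to Alpha at 3) go to Alpha, those right go to Beta.
  R at 2 (w=4) → Alpha
  U at 3 (w=5) → Alpha
  Q at 7 (w=400) → Beta
  X at 12 (w=8) → Beta
  P at 14 (w=450) → Beta
  T at 16 (w=200) → Beta
  S at 18 (w=3) → Beta
  V at 19 (w=7) → Beta
  W at 20 (w=300) → Beta
Alpha captures 9; Beta captures 1368.

9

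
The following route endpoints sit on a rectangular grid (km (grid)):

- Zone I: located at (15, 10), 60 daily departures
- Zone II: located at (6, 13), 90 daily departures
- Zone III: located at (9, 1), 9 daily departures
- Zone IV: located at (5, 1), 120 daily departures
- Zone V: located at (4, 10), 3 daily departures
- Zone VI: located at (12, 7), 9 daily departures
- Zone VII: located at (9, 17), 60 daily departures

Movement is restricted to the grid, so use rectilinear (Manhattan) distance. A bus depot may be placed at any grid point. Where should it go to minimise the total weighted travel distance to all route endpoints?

(6, 10)

Manhattan distance separates: Σwᵢ(|x−xᵢ|+|y−yᵢ|) = Σwᵢ|x−xᵢ| + Σwᵢ|y−yᵢ|, so x and y are optimised independently as 1-D weighted medians.
Total weight W = 351; half = 175.5.
x-coordinate, sorted with cumulative weight:
  x=4 (Zone V, w=3) cum 3
  x=5 (Zone IV, w=120) cum 123
  x=6 (Zone II, w=90) cum 213  ← median
  x=9 (Zone III, w=9) cum 222
  x=9 (Zone VII, w=60) cum 282
  x=12 (Zone VI, w=9) cum 291
  x=15 (Zone I, w=60) cum 351
⇒ x* = 6
y-coordinate, sorted with cumulative weight:
  y=1 (Zone III, w=9) cum 9
  y=1 (Zone IV, w=120) cum 129
  y=7 (Zone VI, w=9) cum 138
  y=10 (Zone I, w=60) cum 198  ← median
  y=10 (Zone V, w=3) cum 201
  y=13 (Zone II, w=90) cum 291
  y=17 (Zone VII, w=60) cum 351
⇒ y* = 10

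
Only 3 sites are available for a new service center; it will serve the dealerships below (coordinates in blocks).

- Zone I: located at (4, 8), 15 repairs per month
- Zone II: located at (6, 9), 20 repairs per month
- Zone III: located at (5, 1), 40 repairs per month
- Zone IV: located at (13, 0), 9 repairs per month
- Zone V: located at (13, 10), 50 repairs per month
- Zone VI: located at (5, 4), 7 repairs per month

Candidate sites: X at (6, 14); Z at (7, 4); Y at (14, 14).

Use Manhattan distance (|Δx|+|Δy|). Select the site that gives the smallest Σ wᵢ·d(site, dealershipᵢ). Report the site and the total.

Total weighted distance at each candidate:
  X (6, 14): total = 1596
  Z (7, 4): total = 1129
  Y (14, 14): total = 1898
Minimum is at Z with total 1129 blocks.

Z, total 1129 blocks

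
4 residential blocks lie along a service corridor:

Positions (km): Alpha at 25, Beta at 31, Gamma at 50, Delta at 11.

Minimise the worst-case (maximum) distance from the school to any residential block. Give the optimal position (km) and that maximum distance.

The 1-center on a line is the midpoint of the two extreme points: leftmost at 11, rightmost at 50.
Optimal location = (11 + 50)/2 = 30.5; maximum distance = (50 − 11)/2 = 19.5.

location 30.5, max distance 19.5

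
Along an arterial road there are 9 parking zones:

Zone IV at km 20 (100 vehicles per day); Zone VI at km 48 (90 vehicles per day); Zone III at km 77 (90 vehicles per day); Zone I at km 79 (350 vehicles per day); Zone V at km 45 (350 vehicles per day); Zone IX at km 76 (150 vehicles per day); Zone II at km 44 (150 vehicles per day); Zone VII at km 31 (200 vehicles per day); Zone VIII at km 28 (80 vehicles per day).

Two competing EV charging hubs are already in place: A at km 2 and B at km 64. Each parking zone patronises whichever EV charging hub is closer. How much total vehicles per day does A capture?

The indifferent point is the midpoint (2+64)/2 = 33; parking zones left of it (closer to A at 2) go to A, those right go to B.
  Zone IV at 20 (w=100) → A
  Zone VIII at 28 (w=80) → A
  Zone VII at 31 (w=200) → A
  Zone II at 44 (w=150) → B
  Zone V at 45 (w=350) → B
  Zone VI at 48 (w=90) → B
  Zone IX at 76 (w=150) → B
  Zone III at 77 (w=90) → B
  Zone I at 79 (w=350) → B
A captures 380; B captures 1180.

380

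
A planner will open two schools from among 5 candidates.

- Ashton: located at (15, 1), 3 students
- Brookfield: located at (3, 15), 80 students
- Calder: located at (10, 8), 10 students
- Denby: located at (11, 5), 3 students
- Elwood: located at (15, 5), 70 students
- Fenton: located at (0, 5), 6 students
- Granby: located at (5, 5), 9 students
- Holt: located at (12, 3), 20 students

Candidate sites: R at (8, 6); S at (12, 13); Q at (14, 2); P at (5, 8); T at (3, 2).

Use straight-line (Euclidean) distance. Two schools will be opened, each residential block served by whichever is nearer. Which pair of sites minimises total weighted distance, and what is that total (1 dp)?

Evaluate every pair (each demand assigned to the nearer of the two):
  {Q, P}: total = 977.4
  {R, Q}: total = 1208.6
  {S, Q}: total = 1245.8
  {R, P}: total = 1302.9
  {Q, T}: total = 1453.1
  {R, S}: total = 1473.0
  {S, P}: total = 1521.3
  {R, T}: total = 1536.1
  {P, T}: total = 1644.0
  {S, T}: total = 1688.8
Best pair: {Q, P} with total 977.4.

{Q, P}, total 977.4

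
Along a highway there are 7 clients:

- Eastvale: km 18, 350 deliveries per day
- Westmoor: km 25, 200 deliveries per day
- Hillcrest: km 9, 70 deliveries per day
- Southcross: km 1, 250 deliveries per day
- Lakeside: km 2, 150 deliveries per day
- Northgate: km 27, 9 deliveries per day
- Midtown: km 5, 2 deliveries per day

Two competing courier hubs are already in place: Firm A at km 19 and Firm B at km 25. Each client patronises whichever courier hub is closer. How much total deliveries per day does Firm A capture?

822

The indifferent point is the midpoint (19+25)/2 = 22; clients left of it (closer to Firm A at 19) go to Firm A, those right go to Firm B.
  Southcross at 1 (w=250) → Firm A
  Lakeside at 2 (w=150) → Firm A
  Midtown at 5 (w=2) → Firm A
  Hillcrest at 9 (w=70) → Firm A
  Eastvale at 18 (w=350) → Firm A
  Westmoor at 25 (w=200) → Firm B
  Northgate at 27 (w=9) → Firm B
Firm A captures 822; Firm B captures 209.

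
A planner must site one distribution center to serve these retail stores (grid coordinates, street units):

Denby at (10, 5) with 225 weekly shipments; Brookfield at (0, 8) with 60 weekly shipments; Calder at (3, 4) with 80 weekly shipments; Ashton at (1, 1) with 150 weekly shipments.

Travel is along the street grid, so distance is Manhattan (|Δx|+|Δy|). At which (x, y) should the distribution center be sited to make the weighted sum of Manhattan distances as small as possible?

Manhattan distance separates: Σwᵢ(|x−xᵢ|+|y−yᵢ|) = Σwᵢ|x−xᵢ| + Σwᵢ|y−yᵢ|, so x and y are optimised independently as 1-D weighted medians.
Total weight W = 515; half = 257.5.
x-coordinate, sorted with cumulative weight:
  x=0 (Brookfield, w=60) cum 60
  x=1 (Ashton, w=150) cum 210
  x=3 (Calder, w=80) cum 290  ← median
  x=10 (Denby, w=225) cum 515
⇒ x* = 3
y-coordinate, sorted with cumulative weight:
  y=1 (Ashton, w=150) cum 150
  y=4 (Calder, w=80) cum 230
  y=5 (Denby, w=225) cum 455  ← median
  y=8 (Brookfield, w=60) cum 515
⇒ y* = 5

(3, 5)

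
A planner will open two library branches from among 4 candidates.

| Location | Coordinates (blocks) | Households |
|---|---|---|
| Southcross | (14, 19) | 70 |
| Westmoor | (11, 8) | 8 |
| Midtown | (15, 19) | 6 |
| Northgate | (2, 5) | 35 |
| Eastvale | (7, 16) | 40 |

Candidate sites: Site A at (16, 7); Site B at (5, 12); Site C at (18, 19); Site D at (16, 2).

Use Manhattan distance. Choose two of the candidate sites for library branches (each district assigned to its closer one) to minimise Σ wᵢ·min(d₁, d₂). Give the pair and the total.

{Site B, Site C}, total 968

Evaluate every pair (each demand assigned to the nearer of the two):
  {Site B, Site C}: total = 968
  {Site A, Site C}: total = 1466
  {Site C, Site D}: total = 1541
  {Site A, Site B}: total = 1696
  {Site B, Site D}: total = 1892
  {Site A, Site D}: total = 2386
Best pair: {Site B, Site C} with total 968.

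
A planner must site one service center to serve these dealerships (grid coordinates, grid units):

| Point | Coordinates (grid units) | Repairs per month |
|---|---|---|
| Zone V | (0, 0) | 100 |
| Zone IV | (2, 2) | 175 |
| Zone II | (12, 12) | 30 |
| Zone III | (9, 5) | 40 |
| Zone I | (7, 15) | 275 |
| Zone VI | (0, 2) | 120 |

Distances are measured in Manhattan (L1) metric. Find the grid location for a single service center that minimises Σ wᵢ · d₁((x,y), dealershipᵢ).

(2, 2)

Manhattan distance separates: Σwᵢ(|x−xᵢ|+|y−yᵢ|) = Σwᵢ|x−xᵢ| + Σwᵢ|y−yᵢ|, so x and y are optimised independently as 1-D weighted medians.
Total weight W = 740; half = 370.
x-coordinate, sorted with cumulative weight:
  x=0 (Zone V, w=100) cum 100
  x=0 (Zone VI, w=120) cum 220
  x=2 (Zone IV, w=175) cum 395  ← median
  x=7 (Zone I, w=275) cum 670
  x=9 (Zone III, w=40) cum 710
  x=12 (Zone II, w=30) cum 740
⇒ x* = 2
y-coordinate, sorted with cumulative weight:
  y=0 (Zone V, w=100) cum 100
  y=2 (Zone IV, w=175) cum 275
  y=2 (Zone VI, w=120) cum 395  ← median
  y=5 (Zone III, w=40) cum 435
  y=12 (Zone II, w=30) cum 465
  y=15 (Zone I, w=275) cum 740
⇒ y* = 2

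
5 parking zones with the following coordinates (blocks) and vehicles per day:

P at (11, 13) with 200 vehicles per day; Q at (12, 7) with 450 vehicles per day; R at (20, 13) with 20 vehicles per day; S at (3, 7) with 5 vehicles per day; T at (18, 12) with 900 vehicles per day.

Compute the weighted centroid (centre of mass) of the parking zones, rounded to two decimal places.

(15.37, 10.70)

The minimiser of Σwᵢ‖p−pᵢ‖² is the weighted centroid p* = (Σwᵢpᵢ)/(Σwᵢ).
Σwᵢ = 1575.
Σwᵢxᵢ = 200·11 + 450·12 + 20·20 + 5·3 + 900·18 = 24215.
Σwᵢyᵢ = 200·13 + 450·7 + 20·13 + 5·7 + 900·12 = 16845.
x* = 24215/1575 = 15.37, y* = 16845/1575 = 10.70.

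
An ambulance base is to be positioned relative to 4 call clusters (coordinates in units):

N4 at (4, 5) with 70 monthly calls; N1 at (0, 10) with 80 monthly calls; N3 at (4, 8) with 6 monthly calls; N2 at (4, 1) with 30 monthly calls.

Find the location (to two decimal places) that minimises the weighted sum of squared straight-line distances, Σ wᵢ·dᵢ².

The minimiser of Σwᵢ‖p−pᵢ‖² is the weighted centroid p* = (Σwᵢpᵢ)/(Σwᵢ).
Σwᵢ = 186.
Σwᵢxᵢ = 70·4 + 80·0 + 6·4 + 30·4 = 424.
Σwᵢyᵢ = 70·5 + 80·10 + 6·8 + 30·1 = 1228.
x* = 424/186 = 2.28, y* = 1228/186 = 6.60.

(2.28, 6.60)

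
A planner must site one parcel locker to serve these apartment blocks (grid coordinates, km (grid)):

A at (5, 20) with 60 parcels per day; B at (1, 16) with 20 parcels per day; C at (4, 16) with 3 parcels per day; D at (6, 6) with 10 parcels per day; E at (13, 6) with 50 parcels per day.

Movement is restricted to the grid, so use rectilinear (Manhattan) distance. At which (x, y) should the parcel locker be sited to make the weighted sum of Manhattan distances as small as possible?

Manhattan distance separates: Σwᵢ(|x−xᵢ|+|y−yᵢ|) = Σwᵢ|x−xᵢ| + Σwᵢ|y−yᵢ|, so x and y are optimised independently as 1-D weighted medians.
Total weight W = 143; half = 71.5.
x-coordinate, sorted with cumulative weight:
  x=1 (B, w=20) cum 20
  x=4 (C, w=3) cum 23
  x=5 (A, w=60) cum 83  ← median
  x=6 (D, w=10) cum 93
  x=13 (E, w=50) cum 143
⇒ x* = 5
y-coordinate, sorted with cumulative weight:
  y=6 (D, w=10) cum 10
  y=6 (E, w=50) cum 60
  y=16 (B, w=20) cum 80  ← median
  y=16 (C, w=3) cum 83
  y=20 (A, w=60) cum 143
⇒ y* = 16

(5, 16)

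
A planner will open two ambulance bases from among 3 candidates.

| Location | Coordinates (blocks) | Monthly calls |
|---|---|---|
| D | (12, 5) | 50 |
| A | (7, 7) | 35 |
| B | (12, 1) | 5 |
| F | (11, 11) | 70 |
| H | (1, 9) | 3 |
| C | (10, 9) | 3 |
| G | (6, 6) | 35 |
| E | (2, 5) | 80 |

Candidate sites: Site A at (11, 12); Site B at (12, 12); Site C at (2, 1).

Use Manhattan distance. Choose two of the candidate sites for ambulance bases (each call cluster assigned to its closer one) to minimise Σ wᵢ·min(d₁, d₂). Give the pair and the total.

Evaluate every pair (each demand assigned to the nearer of the two):
  {Site A, Site C}: total = 1509
  {Site B, Site C}: total = 1567
  {Site A, Site B}: total = 2506
Best pair: {Site A, Site C} with total 1509.

{Site A, Site C}, total 1509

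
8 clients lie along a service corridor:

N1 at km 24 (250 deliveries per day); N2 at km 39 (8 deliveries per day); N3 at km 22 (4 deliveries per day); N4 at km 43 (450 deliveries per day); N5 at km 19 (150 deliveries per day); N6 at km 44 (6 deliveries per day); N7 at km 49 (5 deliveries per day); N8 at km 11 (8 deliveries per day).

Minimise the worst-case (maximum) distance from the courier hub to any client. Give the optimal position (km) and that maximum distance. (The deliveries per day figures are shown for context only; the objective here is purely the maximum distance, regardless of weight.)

location 30, max distance 19

The 1-center on a line is the midpoint of the two extreme points: leftmost at 11, rightmost at 49.
Optimal location = (11 + 49)/2 = 30; maximum distance = (49 − 11)/2 = 19.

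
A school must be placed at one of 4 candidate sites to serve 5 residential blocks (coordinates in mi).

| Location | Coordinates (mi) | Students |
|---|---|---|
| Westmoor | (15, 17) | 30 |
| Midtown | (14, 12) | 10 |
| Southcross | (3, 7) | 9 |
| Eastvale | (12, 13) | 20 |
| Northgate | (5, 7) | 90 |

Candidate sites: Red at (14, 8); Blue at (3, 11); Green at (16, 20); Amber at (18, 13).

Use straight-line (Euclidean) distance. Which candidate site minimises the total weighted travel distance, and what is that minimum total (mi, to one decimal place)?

Total weighted distance at each candidate:
  Red (14, 8): total = 1333.8
  Blue (3, 11): total = 1135.8
  Green (16, 20): total = 2036.7
  Amber (18, 13): total = 1745.2
Minimum is at Blue with total 1135.8 mi.

Blue, total 1135.8 mi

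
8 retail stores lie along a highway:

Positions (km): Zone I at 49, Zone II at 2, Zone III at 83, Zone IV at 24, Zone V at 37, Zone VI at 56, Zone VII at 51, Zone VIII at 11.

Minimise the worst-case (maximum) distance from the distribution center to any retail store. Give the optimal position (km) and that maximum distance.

The 1-center on a line is the midpoint of the two extreme points: leftmost at 2, rightmost at 83.
Optimal location = (2 + 83)/2 = 42.5; maximum distance = (83 − 2)/2 = 40.5.

location 42.5, max distance 40.5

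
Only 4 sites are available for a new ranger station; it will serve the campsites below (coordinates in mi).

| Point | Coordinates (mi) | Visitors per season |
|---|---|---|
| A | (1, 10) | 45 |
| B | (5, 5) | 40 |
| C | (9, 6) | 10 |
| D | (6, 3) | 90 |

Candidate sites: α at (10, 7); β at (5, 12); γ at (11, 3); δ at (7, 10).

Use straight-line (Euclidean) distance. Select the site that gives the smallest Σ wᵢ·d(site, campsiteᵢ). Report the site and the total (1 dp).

Total weighted distance at each candidate:
  α (10, 7): total = 1165.6
  β (5, 12): total = 1368.3
  γ (11, 3): total = 1288.3
  δ (7, 10): total = 1166.5
Minimum is at α with total 1165.6 mi.

α, total 1165.6 mi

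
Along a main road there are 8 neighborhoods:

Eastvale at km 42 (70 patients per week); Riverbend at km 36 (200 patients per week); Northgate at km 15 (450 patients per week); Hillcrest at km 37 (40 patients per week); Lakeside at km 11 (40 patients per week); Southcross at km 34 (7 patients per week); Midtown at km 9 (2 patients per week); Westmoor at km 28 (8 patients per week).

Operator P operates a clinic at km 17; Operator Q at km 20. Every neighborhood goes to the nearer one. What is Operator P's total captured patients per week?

The indifferent point is the midpoint (17+20)/2 = 18.5; neighborhoods left of it (closer to Operator P at 17) go to Operator P, those right go to Operator Q.
  Midtown at 9 (w=2) → Operator P
  Lakeside at 11 (w=40) → Operator P
  Northgate at 15 (w=450) → Operator P
  Westmoor at 28 (w=8) → Operator Q
  Southcross at 34 (w=7) → Operator Q
  Riverbend at 36 (w=200) → Operator Q
  Hillcrest at 37 (w=40) → Operator Q
  Eastvale at 42 (w=70) → Operator Q
Operator P captures 492; Operator Q captures 325.

492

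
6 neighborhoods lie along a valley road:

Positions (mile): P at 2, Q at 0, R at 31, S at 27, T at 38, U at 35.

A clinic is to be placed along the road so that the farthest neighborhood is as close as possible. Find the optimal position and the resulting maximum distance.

The 1-center on a line is the midpoint of the two extreme points: leftmost at 0, rightmost at 38.
Optimal location = (0 + 38)/2 = 19; maximum distance = (38 − 0)/2 = 19.

location 19, max distance 19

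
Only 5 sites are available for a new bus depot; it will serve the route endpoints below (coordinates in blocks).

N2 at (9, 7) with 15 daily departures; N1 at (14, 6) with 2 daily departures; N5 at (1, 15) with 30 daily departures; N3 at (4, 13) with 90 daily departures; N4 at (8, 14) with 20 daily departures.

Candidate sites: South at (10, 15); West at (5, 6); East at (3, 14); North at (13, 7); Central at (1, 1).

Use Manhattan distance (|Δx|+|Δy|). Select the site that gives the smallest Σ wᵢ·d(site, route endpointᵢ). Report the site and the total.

East, total 603 blocks

Total weighted distance at each candidate:
  South (10, 15): total = 1211
  West (5, 6): total = 1423
  East (3, 14): total = 603
  North (13, 7): total = 2254
  Central (1, 1): total = 2416
Minimum is at East with total 603 blocks.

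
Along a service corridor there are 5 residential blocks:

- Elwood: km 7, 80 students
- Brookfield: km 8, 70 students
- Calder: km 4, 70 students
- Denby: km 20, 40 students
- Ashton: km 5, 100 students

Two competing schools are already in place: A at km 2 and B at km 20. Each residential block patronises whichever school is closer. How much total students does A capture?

320

The indifferent point is the midpoint (2+20)/2 = 11; residential blocks left of it (closer to A at 2) go to A, those right go to B.
  Calder at 4 (w=70) → A
  Ashton at 5 (w=100) → A
  Elwood at 7 (w=80) → A
  Brookfield at 8 (w=70) → A
  Denby at 20 (w=40) → B
A captures 320; B captures 40.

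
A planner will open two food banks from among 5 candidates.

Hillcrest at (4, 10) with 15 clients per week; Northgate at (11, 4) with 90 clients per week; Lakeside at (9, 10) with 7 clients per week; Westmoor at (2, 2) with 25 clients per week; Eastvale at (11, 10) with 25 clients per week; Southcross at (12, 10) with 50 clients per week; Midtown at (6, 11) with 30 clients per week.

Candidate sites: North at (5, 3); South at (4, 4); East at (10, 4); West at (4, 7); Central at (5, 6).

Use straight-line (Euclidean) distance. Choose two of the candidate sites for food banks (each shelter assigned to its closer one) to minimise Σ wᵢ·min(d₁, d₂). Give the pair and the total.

{East, West}, total 912.9

Evaluate every pair (each demand assigned to the nearer of the two):
  {East, West}: total = 912.9
  {East, Central}: total = 937.7
  {South, East}: total = 980.0
  {North, East}: total = 1027.9
  {North, West}: total = 1464.1
  {North, Central}: total = 1464.3
  {South, Central}: total = 1477.7
  {West, Central}: total = 1496.4
  {South, West}: total = 1538.3
  {North, South}: total = 1706.7
Best pair: {East, West} with total 912.9.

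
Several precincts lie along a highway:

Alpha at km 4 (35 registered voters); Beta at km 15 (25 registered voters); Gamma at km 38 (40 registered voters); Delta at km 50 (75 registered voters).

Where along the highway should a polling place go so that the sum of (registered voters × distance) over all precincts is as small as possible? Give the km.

For a sum of weighted absolute distances on a line, the optimum is the weighted median (not the mean). Total weight W = 175; half-weight = 87.5.
Sort by position and accumulate weight:
  km 4 (Alpha, w=35) → cum 35
  km 15 (Beta, w=25) → cum 60
  km 38 (Gamma, w=40) → cum 100  ≥ 87.5 → median here
  km 50 (Delta, w=75) → cum 175
Optimal location: km 38.

x = 38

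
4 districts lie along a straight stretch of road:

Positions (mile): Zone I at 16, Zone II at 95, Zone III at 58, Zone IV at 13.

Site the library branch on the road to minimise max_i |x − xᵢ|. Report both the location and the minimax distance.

The 1-center on a line is the midpoint of the two extreme points: leftmost at 13, rightmost at 95.
Optimal location = (13 + 95)/2 = 54; maximum distance = (95 − 13)/2 = 41.

location 54, max distance 41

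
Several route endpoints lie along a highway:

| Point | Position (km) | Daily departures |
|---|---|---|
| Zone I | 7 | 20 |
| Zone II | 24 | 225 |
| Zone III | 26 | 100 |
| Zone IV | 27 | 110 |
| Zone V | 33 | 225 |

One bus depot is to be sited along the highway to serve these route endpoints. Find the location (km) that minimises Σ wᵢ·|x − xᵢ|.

For a sum of weighted absolute distances on a line, the optimum is the weighted median (not the mean). Total weight W = 680; half-weight = 340.
Sort by position and accumulate weight:
  km 7 (Zone I, w=20) → cum 20
  km 24 (Zone II, w=225) → cum 245
  km 26 (Zone III, w=100) → cum 345  ≥ 340 → median here
  km 27 (Zone IV, w=110) → cum 455
  km 33 (Zone V, w=225) → cum 680
Optimal location: km 26.

x = 26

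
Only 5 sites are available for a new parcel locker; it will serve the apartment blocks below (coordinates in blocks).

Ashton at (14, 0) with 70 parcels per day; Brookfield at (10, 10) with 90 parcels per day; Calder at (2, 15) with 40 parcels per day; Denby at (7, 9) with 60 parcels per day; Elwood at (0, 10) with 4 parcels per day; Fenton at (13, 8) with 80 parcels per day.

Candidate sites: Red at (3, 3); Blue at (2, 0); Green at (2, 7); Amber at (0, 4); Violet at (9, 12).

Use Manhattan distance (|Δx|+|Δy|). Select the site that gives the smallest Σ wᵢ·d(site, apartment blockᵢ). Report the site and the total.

Violet, total 2844 blocks

Total weighted distance at each candidate:
  Red (3, 3): total = 4600
  Blue (2, 0): total = 5468
  Green (2, 7): total = 4040
  Amber (0, 4): total = 5324
  Violet (9, 12): total = 2844
Minimum is at Violet with total 2844 blocks.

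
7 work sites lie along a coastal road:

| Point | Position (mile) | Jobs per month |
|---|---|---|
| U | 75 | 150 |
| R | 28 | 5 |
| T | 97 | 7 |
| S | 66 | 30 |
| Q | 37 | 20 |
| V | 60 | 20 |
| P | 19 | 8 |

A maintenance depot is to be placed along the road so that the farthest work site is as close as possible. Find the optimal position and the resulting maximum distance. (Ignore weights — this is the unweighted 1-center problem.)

location 58, max distance 39

The 1-center on a line is the midpoint of the two extreme points: leftmost at 19, rightmost at 97.
Optimal location = (19 + 97)/2 = 58; maximum distance = (97 − 19)/2 = 39.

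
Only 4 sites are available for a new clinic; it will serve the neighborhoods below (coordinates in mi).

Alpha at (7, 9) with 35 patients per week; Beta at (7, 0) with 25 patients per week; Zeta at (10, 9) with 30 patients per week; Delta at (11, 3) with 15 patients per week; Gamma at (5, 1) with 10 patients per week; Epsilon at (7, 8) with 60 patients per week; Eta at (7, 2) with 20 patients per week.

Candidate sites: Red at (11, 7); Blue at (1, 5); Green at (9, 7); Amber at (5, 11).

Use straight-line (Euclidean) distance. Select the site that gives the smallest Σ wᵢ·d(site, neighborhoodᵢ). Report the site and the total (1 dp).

Total weighted distance at each candidate:
  Red (11, 7): total = 945.5
  Blue (1, 5): total = 1489.3
  Green (9, 7): total = 729.1
  Amber (5, 11): total = 1190.8
Minimum is at Green with total 729.1 mi.

Green, total 729.1 mi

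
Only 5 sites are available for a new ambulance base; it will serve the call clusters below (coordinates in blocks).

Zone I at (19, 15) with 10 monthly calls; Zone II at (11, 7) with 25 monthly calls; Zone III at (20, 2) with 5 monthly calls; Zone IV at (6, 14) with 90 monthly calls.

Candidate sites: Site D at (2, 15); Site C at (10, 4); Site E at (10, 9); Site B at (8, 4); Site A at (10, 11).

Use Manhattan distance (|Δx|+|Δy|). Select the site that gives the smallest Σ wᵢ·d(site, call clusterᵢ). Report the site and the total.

Total weighted distance at each candidate:
  Site D (2, 15): total = 1200
  Site C (10, 4): total = 1620
  Site E (10, 9): total = 1120
  Site B (8, 4): total = 1520
  Site A (10, 11): total = 980
Minimum is at Site A with total 980 blocks.

Site A, total 980 blocks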